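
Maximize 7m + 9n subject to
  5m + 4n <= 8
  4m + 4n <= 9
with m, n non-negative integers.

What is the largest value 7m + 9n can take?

18

(m,n)=(0,2): 5·0+4·2=8≤8, 4·0+4·2=8≤9, objective 18.
(m,n)=(0,1): 5·0+4·1=4≤8, 4·0+4·1=4≤9, objective 9.
The best lattice point is (0,2), giving 18.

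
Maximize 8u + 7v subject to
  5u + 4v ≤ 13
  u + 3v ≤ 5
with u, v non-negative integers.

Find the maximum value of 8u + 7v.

16

(u,v)=(2,0) is feasible, giving 16.
(u,v)=(1,1) is feasible, giving 15.
The best lattice point is (2,0), giving 16.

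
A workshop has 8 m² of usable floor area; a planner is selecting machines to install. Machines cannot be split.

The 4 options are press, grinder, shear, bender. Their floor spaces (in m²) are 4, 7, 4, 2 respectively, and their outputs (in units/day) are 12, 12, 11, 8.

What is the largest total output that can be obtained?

23

press + shear: floor space 4 + 4 = 8 ≤ 8, output 12 + 11 = 23.
press + bender: floor space 4 + 2 = 6 ≤ 8, output 12 + 8 = 20.
Best is press and shear with total output 23.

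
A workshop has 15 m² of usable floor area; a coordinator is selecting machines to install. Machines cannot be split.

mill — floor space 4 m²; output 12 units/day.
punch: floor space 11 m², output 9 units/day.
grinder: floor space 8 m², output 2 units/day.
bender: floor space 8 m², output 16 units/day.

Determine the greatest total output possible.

28

bender: floor space 8 ≤ 15, output 16.
mill + punch: floor space 4 + 11 = 15 ≤ 15, output 12 + 9 = 21.
mill + bender: floor space 4 + 8 = 12 ≤ 15, output 12 + 16 = 28.
Best is mill and bender with total output 28.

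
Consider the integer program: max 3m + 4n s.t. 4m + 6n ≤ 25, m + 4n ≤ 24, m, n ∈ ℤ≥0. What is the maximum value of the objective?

Relaxing integrality, the LP optimum is 18.75 at (m,n) = (6.25, 0), which is not an integer point.
(m,n)=(6,0): 4·6+6·0=24≤25, 1·6+4·0=6≤24, objective 18.
(m,n)=(5,0): 4·5+6·0=20≤25, 1·5+4·0=5≤24, objective 15.
Maximum is 18 at (m,n)=(6,0).

18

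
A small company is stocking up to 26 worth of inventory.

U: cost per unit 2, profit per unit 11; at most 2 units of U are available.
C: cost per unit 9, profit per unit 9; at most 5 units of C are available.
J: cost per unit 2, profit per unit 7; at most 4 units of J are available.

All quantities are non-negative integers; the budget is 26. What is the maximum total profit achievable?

U has the best ratio (11/2); taking only U gives at most 2×11 = 22 (stopped by the supply cap of 2).
Mixing does better — 2×U, 1×C, and 4×J: cost 21 ≤ 26, profit 2·11 + 1·9 + 4·7 = 59.

59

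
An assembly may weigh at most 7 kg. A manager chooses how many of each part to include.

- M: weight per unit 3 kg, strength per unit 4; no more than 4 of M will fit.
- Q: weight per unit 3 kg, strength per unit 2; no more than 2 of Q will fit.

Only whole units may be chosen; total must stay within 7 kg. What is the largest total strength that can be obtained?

8

Take 2×M: weight 6 ≤ 7, strength 2·4 = 8.
No other integer combination yields more.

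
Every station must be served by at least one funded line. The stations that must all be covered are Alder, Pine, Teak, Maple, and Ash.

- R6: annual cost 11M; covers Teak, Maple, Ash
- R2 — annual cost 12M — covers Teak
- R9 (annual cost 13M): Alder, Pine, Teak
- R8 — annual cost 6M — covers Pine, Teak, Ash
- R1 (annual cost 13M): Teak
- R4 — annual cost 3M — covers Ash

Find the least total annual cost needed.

24

The greedy cost-per-new-station heuristic would pick R8, R6, and R9 for 30, but a cheaper cover exists.
Choose R6 and R9: together they cover Alder, Pine, Teak, Maple, Ash — every station.
Total annual cost: 11 + 13 = 24.
No cover costs less than 24.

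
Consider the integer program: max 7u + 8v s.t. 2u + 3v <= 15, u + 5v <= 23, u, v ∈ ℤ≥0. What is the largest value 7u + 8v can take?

50

(u,v)=(6,1): 2·6+3·1=15≤15, 1·6+5·1=11≤23, objective 50.
(u,v)=(7,0): 2·7+3·0=14≤15, 1·7+5·0=7≤23, objective 49.
(u,v)=(5,1): 2·5+3·1=13≤15, 1·5+5·1=10≤23, objective 43.
The best lattice point is (6,1), giving 50.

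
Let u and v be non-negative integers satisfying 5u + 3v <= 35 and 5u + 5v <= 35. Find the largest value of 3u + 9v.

(u,v)=(0,7): 5·0+3·7=21≤35, 5·0+5·7=35≤35, objective 63.
(u,v)=(1,6): 5·1+3·6=23≤35, 5·1+5·6=35≤35, objective 57.
(u,v)=(0,6): 5·0+3·6=18≤35, 5·0+5·6=30≤35, objective 54.
Maximum is 63 at (u,v)=(0,7).

63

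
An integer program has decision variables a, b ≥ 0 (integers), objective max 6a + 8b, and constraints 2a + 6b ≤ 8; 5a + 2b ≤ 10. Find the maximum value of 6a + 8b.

The continuous relaxation peaks at (1.69, 0.769) with value 16.31; rounding to a feasible lattice point costs some objective.
(a,b)=(1,1): 2·1+6·1=8≤8, 5·1+2·1=7≤10, objective 14.
(a,b)=(2,0): 2·2+6·0=4≤8, 5·2+2·0=10≤10, objective 12.
(a,b)=(0,1): 2·0+6·1=6≤8, 5·0+2·1=2≤10, objective 8.
No feasible integer point exceeds 14.

14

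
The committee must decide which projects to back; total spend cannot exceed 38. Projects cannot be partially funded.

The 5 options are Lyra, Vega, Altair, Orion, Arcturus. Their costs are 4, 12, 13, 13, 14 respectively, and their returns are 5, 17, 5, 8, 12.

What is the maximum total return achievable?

Lyra + Vega + Orion: cost 4 + 12 + 13 = 29 ≤ 38, return 5 + 17 + 8 = 30.
Vega + Altair + Orion: cost 12 + 13 + 13 = 38 ≤ 38, return 17 + 5 + 8 = 30.
Lyra + Vega + Arcturus: cost 4 + 12 + 14 = 30 ≤ 38, return 5 + 17 + 12 = 34.
Best is Lyra, Vega, and Arcturus with total return 34.

34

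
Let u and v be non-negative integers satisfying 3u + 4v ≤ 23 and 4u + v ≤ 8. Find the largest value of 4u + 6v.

(u,v)=(0,5) is feasible, giving 30.
(u,v)=(1,4) is feasible, giving 28.
(u,v)=(0,4) is feasible, giving 24.
The best lattice point is (0,5), giving 30.

30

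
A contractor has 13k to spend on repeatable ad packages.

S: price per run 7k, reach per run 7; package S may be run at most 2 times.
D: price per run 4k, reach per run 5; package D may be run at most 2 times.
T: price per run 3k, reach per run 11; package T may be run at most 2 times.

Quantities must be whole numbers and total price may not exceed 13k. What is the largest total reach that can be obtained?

T has the best ratio (11/3); taking only T gives at most 2×11 = 22 (stopped by the supply cap of 2).
Mixing does better — 1×S and 2×T: price 13 ≤ 13, reach 1·7 + 2·11 = 29.

29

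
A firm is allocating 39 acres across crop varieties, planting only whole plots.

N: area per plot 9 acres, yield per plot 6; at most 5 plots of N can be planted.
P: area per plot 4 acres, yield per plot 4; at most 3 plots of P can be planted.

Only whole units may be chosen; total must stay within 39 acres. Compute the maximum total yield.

30

3×N and 3×P: area 39 ≤ 39, yield 3·6 + 3·4 = 30.
3×N and 2×P: area 35 ≤ 39, yield 3·6 + 2·4 = 26.
Best is 30.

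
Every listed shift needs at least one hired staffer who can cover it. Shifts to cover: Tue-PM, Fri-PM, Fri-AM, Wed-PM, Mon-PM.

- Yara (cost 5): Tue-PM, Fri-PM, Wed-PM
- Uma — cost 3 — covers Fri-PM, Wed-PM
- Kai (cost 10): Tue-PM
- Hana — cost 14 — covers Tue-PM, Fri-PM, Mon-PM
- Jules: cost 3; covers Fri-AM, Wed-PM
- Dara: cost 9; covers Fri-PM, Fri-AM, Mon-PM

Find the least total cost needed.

This is a weighted set-cover instance.
Choose Yara and Dara: together they cover Tue-PM, Fri-PM, Fri-AM, Wed-PM, Mon-PM — every shift.
Total cost: 5 + 9 = 14.

14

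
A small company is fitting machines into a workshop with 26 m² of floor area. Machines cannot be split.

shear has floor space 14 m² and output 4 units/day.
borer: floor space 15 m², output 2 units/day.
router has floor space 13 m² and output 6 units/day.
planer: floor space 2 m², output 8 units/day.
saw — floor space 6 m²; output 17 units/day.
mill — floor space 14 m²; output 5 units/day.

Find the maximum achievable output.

Allowing fractional choices, the relaxed optimum would be about 32.8, but machines are indivisible.
router + planer + saw: floor space 13 + 2 + 6 = 21 ≤ 26, output 6 + 8 + 17 = 31.
planer + saw + mill: floor space 2 + 6 + 14 = 22 ≤ 26, output 8 + 17 + 5 = 30.
Best is router, planer, and saw with total output 31.

31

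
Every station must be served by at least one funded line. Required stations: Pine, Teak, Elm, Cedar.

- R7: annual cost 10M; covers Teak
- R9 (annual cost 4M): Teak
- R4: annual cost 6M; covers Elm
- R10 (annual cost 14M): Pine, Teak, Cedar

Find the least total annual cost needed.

This is a weighted set-cover instance.
The greedy cost-per-new-station heuristic would pick R9, R4, and R10 for 24, but a cheaper cover exists.
Choose R4 and R10: together they cover Pine, Teak, Elm, Cedar — every station.
Total annual cost: 6 + 14 = 20.
No cover costs less than 20.

20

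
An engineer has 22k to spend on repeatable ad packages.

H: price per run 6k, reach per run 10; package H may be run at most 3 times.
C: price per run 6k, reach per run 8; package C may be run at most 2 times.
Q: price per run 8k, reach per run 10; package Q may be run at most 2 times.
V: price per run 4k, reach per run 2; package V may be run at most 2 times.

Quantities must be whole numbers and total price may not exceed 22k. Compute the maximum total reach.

32

3×H and 1×V: price 22 ≤ 22, reach 3·10 + 1·2 = 32.
1×H and 2×Q: price 22 ≤ 22, reach 1·10 + 2·10 = 30.
Best is 32.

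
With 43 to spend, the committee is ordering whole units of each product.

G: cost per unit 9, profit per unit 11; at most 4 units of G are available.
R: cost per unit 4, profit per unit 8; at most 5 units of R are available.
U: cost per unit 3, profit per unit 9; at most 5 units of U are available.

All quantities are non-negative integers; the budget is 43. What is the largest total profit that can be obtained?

U has the best ratio (9/3); taking only U gives at most 5×9 = 45 (stopped by the supply cap of 5).
Mixing does better — 1×G, 4×R, and 5×U: cost 40 ≤ 43, profit 1·11 + 4·8 + 5·9 = 88.

88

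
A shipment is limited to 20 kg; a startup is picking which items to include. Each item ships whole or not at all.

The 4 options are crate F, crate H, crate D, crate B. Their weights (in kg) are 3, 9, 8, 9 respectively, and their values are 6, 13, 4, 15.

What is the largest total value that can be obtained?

crate F + crate D + crate B: weight 3 + 8 + 9 = 20 ≤ 20, value 6 + 4 + 15 = 25.
crate H + crate B: weight 9 + 9 = 18 ≤ 20, value 13 + 15 = 28.
Best is crate H and crate B with total value 28.

28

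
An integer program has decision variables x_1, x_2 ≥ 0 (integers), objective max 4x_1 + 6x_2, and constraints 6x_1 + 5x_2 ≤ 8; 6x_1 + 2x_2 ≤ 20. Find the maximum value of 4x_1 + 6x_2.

The continuous relaxation peaks at (0, 1.6) with value 9.60; rounding to a feasible lattice point costs some objective.
(x_1,x_2)=(0,1) is feasible, giving 6.
(x_1,x_2)=(1,0) is feasible, giving 4.
(x_1,x_2)=(0,0) is feasible, giving 0.
No feasible integer point exceeds 6.

6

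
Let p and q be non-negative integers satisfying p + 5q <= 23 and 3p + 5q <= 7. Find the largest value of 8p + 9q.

The continuous relaxation peaks at (2.33, 0) with value 18.67; rounding to a feasible lattice point costs some objective.
(p,q)=(2,0): 1·2+5·0=2≤23, 3·2+5·0=6≤7, objective 16.
(p,q)=(1,0): 1·1+5·0=1≤23, 3·1+5·0=3≤7, objective 8.
No feasible integer point exceeds 16.

16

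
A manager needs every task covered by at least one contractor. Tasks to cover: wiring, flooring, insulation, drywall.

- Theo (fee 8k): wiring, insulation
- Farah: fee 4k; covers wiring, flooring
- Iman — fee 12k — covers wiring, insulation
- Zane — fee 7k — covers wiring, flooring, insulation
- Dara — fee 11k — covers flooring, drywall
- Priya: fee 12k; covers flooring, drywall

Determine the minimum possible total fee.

The greedy cost-per-new-task heuristic would pick Farah, Zane, and Dara for 22, but a cheaper cover exists.
Choose Zane and Dara: together they cover wiring, flooring, insulation, drywall — every task.
Total fee: 7 + 11 = 18.
No cover costs less than 18.

18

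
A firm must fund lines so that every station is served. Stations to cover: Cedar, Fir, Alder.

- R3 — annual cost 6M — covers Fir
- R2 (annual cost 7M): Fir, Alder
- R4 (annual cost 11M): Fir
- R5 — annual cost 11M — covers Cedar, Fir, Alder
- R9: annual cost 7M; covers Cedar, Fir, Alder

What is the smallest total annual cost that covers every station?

R9 alone covers Cedar, Fir, Alder — every station.
Total annual cost: 7.
No cover costs less than 7.

7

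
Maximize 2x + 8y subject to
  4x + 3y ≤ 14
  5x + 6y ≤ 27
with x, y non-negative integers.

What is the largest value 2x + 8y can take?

32

Relaxing integrality, the LP optimum is 36.00 at (x,y) = (0, 4.5), which is not an integer point.
(x,y)=(0,4): 4·0+3·4=12≤14, 5·0+6·4=24≤27, objective 32.
(x,y)=(1,3): 4·1+3·3=13≤14, 5·1+6·3=23≤27, objective 26.
(x,y)=(0,3): 4·0+3·3=9≤14, 5·0+6·3=18≤27, objective 24.
Maximum is 32 at (x,y)=(0,4).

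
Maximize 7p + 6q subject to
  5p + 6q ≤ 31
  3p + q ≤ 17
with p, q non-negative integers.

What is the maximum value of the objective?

Relaxing integrality, the LP optimum is 41.92 at (p,q) = (5.46, 0.615), which is not an integer point.
(p,q)=(5,1): 5·5+6·1=31≤31, 3·5+1·1=16≤17, objective 41.
(p,q)=(5,0): 5·5+6·0=25≤31, 3·5+1·0=15≤17, objective 35.
(p,q)=(4,1): 5·4+6·1=26≤31, 3·4+1·1=13≤17, objective 34.
No feasible integer point exceeds 41.

41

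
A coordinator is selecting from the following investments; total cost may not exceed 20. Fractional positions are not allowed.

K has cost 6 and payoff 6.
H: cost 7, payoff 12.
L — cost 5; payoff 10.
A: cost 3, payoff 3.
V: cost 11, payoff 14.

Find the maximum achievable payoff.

28

This is a 0-1 knapsack instance.
Take K, H, and L: cost 6 + 7 + 5 = 18 ≤ 20, payoff 6 + 12 + 10 = 28.
No other feasible combination does better.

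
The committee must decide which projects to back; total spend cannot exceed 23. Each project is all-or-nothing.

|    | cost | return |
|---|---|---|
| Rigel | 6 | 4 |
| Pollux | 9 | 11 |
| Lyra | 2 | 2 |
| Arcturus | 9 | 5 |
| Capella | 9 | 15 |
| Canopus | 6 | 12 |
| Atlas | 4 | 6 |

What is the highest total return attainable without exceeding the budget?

35

Allowing fractional choices, the relaxed optimum would be about 37.9, but projects are indivisible.
Capella + Canopus + Atlas: cost 9 + 6 + 4 = 19 ≤ 23, return 15 + 12 + 6 = 33.
Rigel + Lyra + Capella + Canopus: cost 6 + 2 + 9 + 6 = 23 ≤ 23, return 4 + 2 + 15 + 12 = 33.
Lyra + Capella + Canopus + Atlas: cost 2 + 9 + 6 + 4 = 21 ≤ 23, return 2 + 15 + 12 + 6 = 35.
Best is Lyra, Capella, Canopus, and Atlas with total return 35.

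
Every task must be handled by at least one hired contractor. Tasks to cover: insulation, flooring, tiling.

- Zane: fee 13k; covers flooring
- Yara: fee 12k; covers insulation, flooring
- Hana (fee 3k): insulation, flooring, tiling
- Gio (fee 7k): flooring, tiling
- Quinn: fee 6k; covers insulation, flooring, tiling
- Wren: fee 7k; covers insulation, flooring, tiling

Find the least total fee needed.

Hana alone covers insulation, flooring, tiling — every task.
Total fee: 3.
No cover costs less than 3.

3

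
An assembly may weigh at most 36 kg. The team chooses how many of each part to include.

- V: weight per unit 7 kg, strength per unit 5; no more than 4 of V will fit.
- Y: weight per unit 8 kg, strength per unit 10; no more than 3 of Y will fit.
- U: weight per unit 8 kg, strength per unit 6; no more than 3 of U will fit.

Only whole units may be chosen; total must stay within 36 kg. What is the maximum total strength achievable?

36

This is a bounded integer knapsack.
Y has the best ratio (10/8); taking only Y gives at most 3×10 = 30 (stopped by the supply cap of 3).
Mixing does better — 3×Y and 1×U: weight 32 ≤ 36, strength 3·10 + 1·6 = 36.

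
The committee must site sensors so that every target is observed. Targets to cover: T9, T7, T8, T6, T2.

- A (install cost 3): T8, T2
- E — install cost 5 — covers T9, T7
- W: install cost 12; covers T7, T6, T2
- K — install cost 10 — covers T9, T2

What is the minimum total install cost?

Choose A, E, and W: together they cover T9, T7, T8, T6, T2 — every target.
Total install cost: 3 + 5 + 12 = 20.
No cover costs less than 20.

20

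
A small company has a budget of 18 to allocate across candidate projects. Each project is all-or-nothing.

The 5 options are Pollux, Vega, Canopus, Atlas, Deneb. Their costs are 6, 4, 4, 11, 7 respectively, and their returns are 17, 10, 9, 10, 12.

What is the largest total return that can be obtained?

Treat it as a binary knapsack problem.
Allowing fractional choices, the relaxed optimum would be about 42.9, but projects are indivisible.
Pollux + Vega + Canopus: cost 6 + 4 + 4 = 14 ≤ 18, return 17 + 10 + 9 = 36.
Pollux + Vega + Deneb: cost 6 + 4 + 7 = 17 ≤ 18, return 17 + 10 + 12 = 39.
Pollux + Canopus + Deneb: cost 6 + 4 + 7 = 17 ≤ 18, return 17 + 9 + 12 = 38.
Best is Pollux, Vega, and Deneb with total return 39.

39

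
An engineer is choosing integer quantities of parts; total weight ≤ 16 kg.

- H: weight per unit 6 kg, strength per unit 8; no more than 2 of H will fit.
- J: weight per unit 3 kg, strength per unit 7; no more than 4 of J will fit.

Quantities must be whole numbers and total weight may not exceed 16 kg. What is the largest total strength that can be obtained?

29

J has the best ratio (7/3); taking only J gives at most 4×7 = 28 (stopped by the supply cap of 4).
Mixing does better — 1×H and 3×J: weight 15 ≤ 16, strength 1·8 + 3·7 = 29.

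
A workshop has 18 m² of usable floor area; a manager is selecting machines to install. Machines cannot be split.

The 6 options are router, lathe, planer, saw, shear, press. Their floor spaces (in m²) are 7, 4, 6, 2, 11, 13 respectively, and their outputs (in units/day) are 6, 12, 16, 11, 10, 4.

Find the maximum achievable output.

Take lathe, planer, and saw: floor space 4 + 6 + 2 = 12 ≤ 18, output 12 + 16 + 11 = 39.
No other feasible combination does better.

39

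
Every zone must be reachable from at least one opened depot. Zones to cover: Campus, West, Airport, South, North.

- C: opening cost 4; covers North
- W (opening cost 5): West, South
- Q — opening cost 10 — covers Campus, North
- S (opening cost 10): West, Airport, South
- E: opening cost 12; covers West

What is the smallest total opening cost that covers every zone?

20

The greedy cost-per-new-zone heuristic would pick W, C, Q, and S for 29, but a cheaper cover exists.
Choose Q and S: together they cover Campus, West, Airport, South, North — every zone.
Total opening cost: 10 + 10 = 20.
No cover costs less than 20.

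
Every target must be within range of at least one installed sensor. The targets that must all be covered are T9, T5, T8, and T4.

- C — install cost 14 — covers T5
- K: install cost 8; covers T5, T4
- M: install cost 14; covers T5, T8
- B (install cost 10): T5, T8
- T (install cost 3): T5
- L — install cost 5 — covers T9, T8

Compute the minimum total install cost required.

The greedy cost-per-new-target heuristic would pick L, T, and K for 16, but a cheaper cover exists.
Choose K and L: together they cover T9, T5, T8, T4 — every target.
Total install cost: 8 + 5 = 13.
No cover costs less than 13.

13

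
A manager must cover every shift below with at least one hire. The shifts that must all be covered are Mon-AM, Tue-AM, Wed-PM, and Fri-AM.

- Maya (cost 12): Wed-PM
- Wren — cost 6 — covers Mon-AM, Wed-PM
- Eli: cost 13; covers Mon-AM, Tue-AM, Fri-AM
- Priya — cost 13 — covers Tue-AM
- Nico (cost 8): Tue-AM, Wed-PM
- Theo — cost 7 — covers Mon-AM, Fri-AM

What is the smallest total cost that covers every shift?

The greedy cost-per-new-shift heuristic would pick Wren and Eli for 19, but a cheaper cover exists.
Choose Nico and Theo: together they cover Mon-AM, Tue-AM, Wed-PM, Fri-AM — every shift.
Total cost: 8 + 7 = 15.
No cover costs less than 15.

15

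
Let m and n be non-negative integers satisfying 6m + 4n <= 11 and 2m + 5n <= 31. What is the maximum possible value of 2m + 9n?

Relaxing integrality, the LP optimum is 24.75 at (m,n) = (0, 2.75), which is not an integer point.
(m,n)=(0,2): 6·0+4·2=8≤11, 2·0+5·2=10≤31, objective 18.
(m,n)=(1,1): 6·1+4·1=10≤11, 2·1+5·1=7≤31, objective 11.
No feasible integer point exceeds 18.

18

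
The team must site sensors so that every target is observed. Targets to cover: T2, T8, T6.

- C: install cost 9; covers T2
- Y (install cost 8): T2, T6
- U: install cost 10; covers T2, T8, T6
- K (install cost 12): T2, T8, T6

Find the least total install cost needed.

U alone covers T2, T8, T6 — every target.
Total install cost: 10.
No cover costs less than 10.

10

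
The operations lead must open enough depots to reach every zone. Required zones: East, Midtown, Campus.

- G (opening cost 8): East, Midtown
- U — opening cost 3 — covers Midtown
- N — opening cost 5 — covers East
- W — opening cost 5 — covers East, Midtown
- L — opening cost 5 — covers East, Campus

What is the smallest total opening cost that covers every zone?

Choose U and L: together they cover East, Midtown, Campus — every zone.
Total opening cost: 3 + 5 = 8.

8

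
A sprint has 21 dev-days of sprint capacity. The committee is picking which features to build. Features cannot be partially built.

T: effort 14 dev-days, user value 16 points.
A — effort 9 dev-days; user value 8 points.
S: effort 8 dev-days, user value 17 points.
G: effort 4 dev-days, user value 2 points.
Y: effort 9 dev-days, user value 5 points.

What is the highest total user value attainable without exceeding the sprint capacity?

27

This is a 0-1 knapsack instance.
Allowing fractional choices, the relaxed optimum would be about 31.9, but features are indivisible.
A + S + G: effort 9 + 8 + 4 = 21 ≤ 21, user value 8 + 17 + 2 = 27.
A + S: effort 9 + 8 = 17 ≤ 21, user value 8 + 17 = 25.
S + G + Y: effort 8 + 4 + 9 = 21 ≤ 21, user value 17 + 2 + 5 = 24.
Best is A, S, and G with total user value 27.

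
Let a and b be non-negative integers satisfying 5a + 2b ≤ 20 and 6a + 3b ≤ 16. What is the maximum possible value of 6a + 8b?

40

The continuous relaxation peaks at (0, 5.33) with value 42.67; rounding to a feasible lattice point costs some objective.
(a,b)=(0,5) is feasible, giving 40.
(a,b)=(0,4) is feasible, giving 32.
No feasible integer point exceeds 40.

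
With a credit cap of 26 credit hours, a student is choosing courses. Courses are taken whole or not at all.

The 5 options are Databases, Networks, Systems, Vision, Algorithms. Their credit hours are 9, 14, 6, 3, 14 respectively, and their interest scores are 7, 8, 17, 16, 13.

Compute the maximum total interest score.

Allowing fractional choices, the relaxed optimum would be about 48.3, but courses are indivisible.
Systems + Vision + Algorithms: credit hours 6 + 3 + 14 = 23 ≤ 26, interest score 17 + 16 + 13 = 46.
Networks + Systems + Vision: credit hours 14 + 6 + 3 = 23 ≤ 26, interest score 8 + 17 + 16 = 41.
Best is Systems, Vision, and Algorithms with total interest score 46.

46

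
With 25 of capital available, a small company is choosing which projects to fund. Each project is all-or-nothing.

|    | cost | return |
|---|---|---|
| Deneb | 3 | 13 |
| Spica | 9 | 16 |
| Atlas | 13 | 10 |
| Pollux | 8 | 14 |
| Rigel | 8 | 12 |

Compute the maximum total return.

Deneb + Spica + Rigel: cost 3 + 9 + 8 = 20 ≤ 25, return 13 + 16 + 12 = 41.
Spica + Pollux + Rigel: cost 9 + 8 + 8 = 25 ≤ 25, return 16 + 14 + 12 = 42.
Deneb + Spica + Pollux: cost 3 + 9 + 8 = 20 ≤ 25, return 13 + 16 + 14 = 43.
Best is Deneb, Spica, and Pollux with total return 43.

43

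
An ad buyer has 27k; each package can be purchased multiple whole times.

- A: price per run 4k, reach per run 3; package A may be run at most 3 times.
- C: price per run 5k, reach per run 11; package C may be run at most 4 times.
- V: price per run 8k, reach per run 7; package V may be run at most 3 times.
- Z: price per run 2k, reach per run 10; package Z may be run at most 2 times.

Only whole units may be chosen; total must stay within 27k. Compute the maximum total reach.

This is a bounded integer knapsack.
Z has the best ratio (10/2); taking only Z gives at most 2×10 = 20 (stopped by the supply cap of 2).
Mixing does better — 4×C and 2×Z: price 24 ≤ 27, reach 4·11 + 2·10 = 64.

64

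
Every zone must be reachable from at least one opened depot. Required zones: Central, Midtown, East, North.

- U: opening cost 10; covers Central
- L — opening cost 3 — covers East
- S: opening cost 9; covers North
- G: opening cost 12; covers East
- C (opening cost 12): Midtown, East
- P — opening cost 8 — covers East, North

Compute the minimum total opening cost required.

The greedy cost-per-new-zone heuristic would pick L, P, U, and C for 33, but a cheaper cover exists.
Choose U, C, and P: together they cover Central, Midtown, East, North — every zone.
Total opening cost: 10 + 12 + 8 = 30.
No cover costs less than 30.

30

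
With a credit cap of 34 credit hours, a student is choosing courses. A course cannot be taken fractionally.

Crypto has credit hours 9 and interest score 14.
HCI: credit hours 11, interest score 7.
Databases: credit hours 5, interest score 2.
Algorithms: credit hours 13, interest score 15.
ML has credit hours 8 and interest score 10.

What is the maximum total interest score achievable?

Treat it as a binary knapsack problem.
Allowing fractional choices, the relaxed optimum would be about 41.5, but courses are indivisible.
Crypto + HCI + Algorithms: credit hours 9 + 11 + 13 = 33 ≤ 34, interest score 14 + 7 + 15 = 36.
Crypto + HCI + Databases + ML: credit hours 9 + 11 + 5 + 8 = 33 ≤ 34, interest score 14 + 7 + 2 + 10 = 33.
Crypto + Algorithms + ML: credit hours 9 + 13 + 8 = 30 ≤ 34, interest score 14 + 15 + 10 = 39.
Best is Crypto, Algorithms, and ML with total interest score 39.

39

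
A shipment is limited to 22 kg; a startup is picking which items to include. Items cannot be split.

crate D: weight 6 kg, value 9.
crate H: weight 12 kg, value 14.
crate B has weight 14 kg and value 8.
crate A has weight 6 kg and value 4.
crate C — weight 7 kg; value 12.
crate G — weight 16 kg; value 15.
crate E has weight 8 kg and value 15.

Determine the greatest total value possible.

Treat it as a binary knapsack problem.
Allowing fractional choices, the relaxed optimum would be about 37.2, but items are indivisible.
crate A + crate C + crate E: weight 6 + 7 + 8 = 21 ≤ 22, value 4 + 12 + 15 = 31.
crate H + crate E: weight 12 + 8 = 20 ≤ 22, value 14 + 15 = 29.
crate D + crate C + crate E: weight 6 + 7 + 8 = 21 ≤ 22, value 9 + 12 + 15 = 36.
Best is crate D, crate C, and crate E with total value 36.

36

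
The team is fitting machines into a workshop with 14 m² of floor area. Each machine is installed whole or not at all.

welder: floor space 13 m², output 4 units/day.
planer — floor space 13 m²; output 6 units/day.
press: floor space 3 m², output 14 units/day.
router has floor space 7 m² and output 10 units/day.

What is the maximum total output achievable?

Allowing fractional choices, the relaxed optimum would be about 25.8, but machines are indivisible.
router: floor space 7 ≤ 14, output 10.
press + router: floor space 3 + 7 = 10 ≤ 14, output 14 + 10 = 24.
press: floor space 3 ≤ 14, output 14.
Best is press and router with total output 24.

24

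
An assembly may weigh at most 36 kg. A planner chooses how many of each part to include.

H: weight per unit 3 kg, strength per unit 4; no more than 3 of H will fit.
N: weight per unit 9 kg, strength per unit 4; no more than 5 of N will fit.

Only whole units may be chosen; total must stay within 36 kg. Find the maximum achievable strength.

24

This is a bounded integer knapsack.
3×H and 3×N: weight 36 ≤ 36, strength 3·4 + 3·4 = 24.
2×H and 3×N: weight 33 ≤ 36, strength 2·4 + 3·4 = 20.
Best is 24.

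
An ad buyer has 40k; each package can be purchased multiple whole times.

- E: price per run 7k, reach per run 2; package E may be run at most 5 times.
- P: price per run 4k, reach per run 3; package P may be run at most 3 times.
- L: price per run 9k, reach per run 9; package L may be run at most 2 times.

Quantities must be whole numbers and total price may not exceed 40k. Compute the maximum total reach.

L has the best ratio (9/9); taking only L gives at most 2×9 = 18 (stopped by the supply cap of 2).
Mixing does better — 1×E, 3×P, and 2×L: price 37 ≤ 40, reach 1·2 + 3·3 + 2·9 = 29.

29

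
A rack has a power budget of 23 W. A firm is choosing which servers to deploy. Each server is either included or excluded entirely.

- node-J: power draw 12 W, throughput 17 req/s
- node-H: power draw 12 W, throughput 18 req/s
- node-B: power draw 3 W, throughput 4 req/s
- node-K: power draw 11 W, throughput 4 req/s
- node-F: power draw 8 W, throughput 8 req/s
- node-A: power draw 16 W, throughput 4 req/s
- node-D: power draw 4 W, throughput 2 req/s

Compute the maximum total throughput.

30

node-J + node-B + node-F: power draw 12 + 3 + 8 = 23 ≤ 23, throughput 17 + 4 + 8 = 29.
node-H + node-B + node-F: power draw 12 + 3 + 8 = 23 ≤ 23, throughput 18 + 4 + 8 = 30.
Best is node-H, node-B, and node-F with total throughput 30.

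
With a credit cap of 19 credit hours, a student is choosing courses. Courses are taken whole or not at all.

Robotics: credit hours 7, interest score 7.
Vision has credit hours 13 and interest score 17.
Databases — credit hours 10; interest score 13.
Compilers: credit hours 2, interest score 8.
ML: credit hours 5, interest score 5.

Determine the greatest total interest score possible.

Take Robotics, Databases, and Compilers: credit hours 7 + 10 + 2 = 19 ≤ 19, interest score 7 + 13 + 8 = 28.
No other feasible combination does better.

28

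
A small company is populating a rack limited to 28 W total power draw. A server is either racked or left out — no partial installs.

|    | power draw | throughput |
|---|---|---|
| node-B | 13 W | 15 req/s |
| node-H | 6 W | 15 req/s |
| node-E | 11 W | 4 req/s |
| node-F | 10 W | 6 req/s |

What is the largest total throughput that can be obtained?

Allowing fractional choices, the relaxed optimum would be about 35.4, but servers are indivisible.
node-B + node-H: power draw 13 + 6 = 19 ≤ 28, throughput 15 + 15 = 30.
node-H + node-E + node-F: power draw 6 + 11 + 10 = 27 ≤ 28, throughput 15 + 4 + 6 = 25.
node-H + node-F: power draw 6 + 10 = 16 ≤ 28, throughput 15 + 6 = 21.
Best is node-B and node-H with total throughput 30.

30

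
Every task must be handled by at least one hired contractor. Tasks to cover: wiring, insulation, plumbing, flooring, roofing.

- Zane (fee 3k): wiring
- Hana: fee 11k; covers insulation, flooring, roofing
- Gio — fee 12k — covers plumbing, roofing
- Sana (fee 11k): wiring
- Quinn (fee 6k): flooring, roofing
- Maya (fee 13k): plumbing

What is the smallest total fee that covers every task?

This is an integer covering problem.
Choose Zane, Hana, and Gio: together they cover wiring, insulation, plumbing, flooring, roofing — every task.
Total fee: 3 + 11 + 12 = 26.

26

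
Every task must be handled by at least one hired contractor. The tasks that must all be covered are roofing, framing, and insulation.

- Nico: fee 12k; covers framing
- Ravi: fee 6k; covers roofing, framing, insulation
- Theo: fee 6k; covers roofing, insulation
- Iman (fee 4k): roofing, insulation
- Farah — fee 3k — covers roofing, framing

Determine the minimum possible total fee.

6

This is a weighted set-cover instance.
The greedy cost-per-new-task heuristic would pick Farah and Iman for 7, but a cheaper cover exists.
Ravi alone covers roofing, framing, insulation — every task.
Total fee: 6.
No cover costs less than 6.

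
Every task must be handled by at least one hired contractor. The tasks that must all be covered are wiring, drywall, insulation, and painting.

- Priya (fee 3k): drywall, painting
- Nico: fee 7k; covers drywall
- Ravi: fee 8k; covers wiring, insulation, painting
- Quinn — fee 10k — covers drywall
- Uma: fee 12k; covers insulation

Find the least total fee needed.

Choose Priya and Ravi: together they cover wiring, drywall, insulation, painting — every task.
Total fee: 3 + 8 = 11.

11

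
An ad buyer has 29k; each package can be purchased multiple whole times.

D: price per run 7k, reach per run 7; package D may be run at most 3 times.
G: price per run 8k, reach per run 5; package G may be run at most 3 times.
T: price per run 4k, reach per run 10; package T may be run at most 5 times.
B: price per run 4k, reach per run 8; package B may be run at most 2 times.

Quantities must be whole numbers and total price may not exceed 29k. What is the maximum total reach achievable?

66

5×T and 2×B: price 28 ≤ 29, reach 5·10 + 2·8 = 66.
5×T and 1×B: price 24 ≤ 29, reach 5·10 + 1·8 = 58.
Best is 66.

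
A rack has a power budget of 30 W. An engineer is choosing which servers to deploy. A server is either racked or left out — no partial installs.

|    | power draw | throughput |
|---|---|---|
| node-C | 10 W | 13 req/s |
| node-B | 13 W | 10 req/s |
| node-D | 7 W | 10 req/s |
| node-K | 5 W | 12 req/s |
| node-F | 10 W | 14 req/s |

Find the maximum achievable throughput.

Take node-C, node-K, and node-F: power draw 10 + 5 + 10 = 25 ≤ 30, throughput 13 + 12 + 14 = 39.
No other feasible combination does better.

39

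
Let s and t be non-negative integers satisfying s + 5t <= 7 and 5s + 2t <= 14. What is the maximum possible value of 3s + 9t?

15

(s,t)=(2,1): 1·2+5·1=7≤7, 5·2+2·1=12≤14, objective 15.
(s,t)=(1,1): 1·1+5·1=6≤7, 5·1+2·1=7≤14, objective 12.
(s,t)=(2,0): 1·2+5·0=2≤7, 5·2+2·0=10≤14, objective 6.
No feasible integer point exceeds 15.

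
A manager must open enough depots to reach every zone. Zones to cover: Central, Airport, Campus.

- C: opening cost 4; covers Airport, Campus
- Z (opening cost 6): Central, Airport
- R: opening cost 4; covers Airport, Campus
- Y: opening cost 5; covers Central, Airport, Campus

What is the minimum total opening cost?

This is a weighted set-cover instance.
Y alone covers Central, Airport, Campus — every zone.
Total opening cost: 5.
No cover costs less than 5.

5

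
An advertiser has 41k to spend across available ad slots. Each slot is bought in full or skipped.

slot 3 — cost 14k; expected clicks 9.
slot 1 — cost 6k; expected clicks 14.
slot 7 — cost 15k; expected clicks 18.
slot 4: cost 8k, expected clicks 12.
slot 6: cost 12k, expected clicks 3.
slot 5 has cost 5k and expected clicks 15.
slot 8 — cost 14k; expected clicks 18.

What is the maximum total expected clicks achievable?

slot 1 + slot 4 + slot 5 + slot 8: cost 6 + 8 + 5 + 14 = 33 ≤ 41, expected clicks 14 + 12 + 15 + 18 = 59.
slot 1 + slot 7 + slot 5 + slot 8: cost 6 + 15 + 5 + 14 = 40 ≤ 41, expected clicks 14 + 18 + 15 + 18 = 65.
slot 1 + slot 7 + slot 4 + slot 5: cost 6 + 15 + 8 + 5 = 34 ≤ 41, expected clicks 14 + 18 + 12 + 15 = 59.
Best is slot 1, slot 7, slot 5, and slot 8 with total expected clicks 65.

65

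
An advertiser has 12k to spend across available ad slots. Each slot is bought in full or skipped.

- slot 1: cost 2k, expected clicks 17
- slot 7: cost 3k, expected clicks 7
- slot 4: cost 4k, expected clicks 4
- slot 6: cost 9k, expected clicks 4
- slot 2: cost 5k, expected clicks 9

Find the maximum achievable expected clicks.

33

Allowing fractional choices, the relaxed optimum would be about 35.0, but ad slots are indivisible.
slot 1 + slot 7 + slot 2: cost 2 + 3 + 5 = 10 ≤ 12, expected clicks 17 + 7 + 9 = 33.
slot 1 + slot 4 + slot 2: cost 2 + 4 + 5 = 11 ≤ 12, expected clicks 17 + 4 + 9 = 30.
Best is slot 1, slot 7, and slot 2 with total expected clicks 33.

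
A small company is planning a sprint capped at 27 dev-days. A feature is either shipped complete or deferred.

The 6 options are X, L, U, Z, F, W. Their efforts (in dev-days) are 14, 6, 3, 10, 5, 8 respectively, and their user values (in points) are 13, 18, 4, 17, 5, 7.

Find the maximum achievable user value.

46

Allowing fractional choices, the relaxed optimum would be about 46.8, but features are indivisible.
L + U + Z + F: effort 6 + 3 + 10 + 5 = 24 ≤ 27, user value 18 + 4 + 17 + 5 = 44.
L + Z + W: effort 6 + 10 + 8 = 24 ≤ 27, user value 18 + 17 + 7 = 42.
L + U + Z + W: effort 6 + 3 + 10 + 8 = 27 ≤ 27, user value 18 + 4 + 17 + 7 = 46.
Best is L, U, Z, and W with total user value 46.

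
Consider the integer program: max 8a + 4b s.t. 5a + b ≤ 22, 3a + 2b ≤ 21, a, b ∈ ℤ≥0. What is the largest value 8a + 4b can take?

(a,b)=(3,6): 5·3+1·6=21≤22, 3·3+2·6=21≤21, objective 48.
(a,b)=(2,7): 5·2+1·7=17≤22, 3·2+2·7=20≤21, objective 44.
(a,b)=(3,5): 5·3+1·5=20≤22, 3·3+2·5=19≤21, objective 44.
(a,b)=(3,4): 5·3+1·4=19≤22, 3·3+2·4=17≤21, objective 40.
Maximum is 48 at (a,b)=(3,6).

48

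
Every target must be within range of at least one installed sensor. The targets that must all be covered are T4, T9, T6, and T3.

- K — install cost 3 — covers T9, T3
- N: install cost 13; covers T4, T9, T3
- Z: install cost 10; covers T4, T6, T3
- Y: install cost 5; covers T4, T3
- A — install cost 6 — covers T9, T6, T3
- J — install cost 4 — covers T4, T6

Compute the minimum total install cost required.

Choose K and J: together they cover T4, T9, T6, T3 — every target.
Total install cost: 3 + 4 = 7.
No cover costs less than 7.

7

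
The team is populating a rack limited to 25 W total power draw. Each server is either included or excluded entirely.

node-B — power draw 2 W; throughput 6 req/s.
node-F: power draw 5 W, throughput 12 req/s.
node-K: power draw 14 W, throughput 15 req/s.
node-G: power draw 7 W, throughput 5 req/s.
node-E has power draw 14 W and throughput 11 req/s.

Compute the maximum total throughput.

33

node-B + node-F + node-K: power draw 2 + 5 + 14 = 21 ≤ 25, throughput 6 + 12 + 15 = 33.
node-B + node-F + node-E: power draw 2 + 5 + 14 = 21 ≤ 25, throughput 6 + 12 + 11 = 29.
Best is node-B, node-F, and node-K with total throughput 33.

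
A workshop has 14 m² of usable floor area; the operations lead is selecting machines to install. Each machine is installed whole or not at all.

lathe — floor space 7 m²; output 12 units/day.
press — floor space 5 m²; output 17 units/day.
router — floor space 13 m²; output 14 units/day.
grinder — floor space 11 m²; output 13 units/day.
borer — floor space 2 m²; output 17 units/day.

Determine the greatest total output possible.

46

This is an integer program with binary decision variables.
press + borer: floor space 5 + 2 = 7 ≤ 14, output 17 + 17 = 34.
lathe + press + borer: floor space 7 + 5 + 2 = 14 ≤ 14, output 12 + 17 + 17 = 46.
grinder + borer: floor space 11 + 2 = 13 ≤ 14, output 13 + 17 = 30.
Best is lathe, press, and borer with total output 46.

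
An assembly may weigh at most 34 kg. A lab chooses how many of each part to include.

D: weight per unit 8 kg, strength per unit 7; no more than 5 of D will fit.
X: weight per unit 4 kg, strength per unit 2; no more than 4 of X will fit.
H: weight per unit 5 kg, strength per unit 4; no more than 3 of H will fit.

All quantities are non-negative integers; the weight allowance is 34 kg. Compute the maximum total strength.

29

D has the best ratio (7/8); taking only D gives at most 4×7 = 28 (stopped by the weight limit).
Mixing does better — 3×D and 2×H: weight 34 ≤ 34, strength 3·7 + 2·4 = 29.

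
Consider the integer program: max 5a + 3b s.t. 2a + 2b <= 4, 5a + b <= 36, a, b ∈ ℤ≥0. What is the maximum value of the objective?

(a,b)=(2,0) is feasible, giving 10.
(a,b)=(1,1) is feasible, giving 8.
(a,b)=(1,0) is feasible, giving 5.
No feasible integer point exceeds 10.

10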